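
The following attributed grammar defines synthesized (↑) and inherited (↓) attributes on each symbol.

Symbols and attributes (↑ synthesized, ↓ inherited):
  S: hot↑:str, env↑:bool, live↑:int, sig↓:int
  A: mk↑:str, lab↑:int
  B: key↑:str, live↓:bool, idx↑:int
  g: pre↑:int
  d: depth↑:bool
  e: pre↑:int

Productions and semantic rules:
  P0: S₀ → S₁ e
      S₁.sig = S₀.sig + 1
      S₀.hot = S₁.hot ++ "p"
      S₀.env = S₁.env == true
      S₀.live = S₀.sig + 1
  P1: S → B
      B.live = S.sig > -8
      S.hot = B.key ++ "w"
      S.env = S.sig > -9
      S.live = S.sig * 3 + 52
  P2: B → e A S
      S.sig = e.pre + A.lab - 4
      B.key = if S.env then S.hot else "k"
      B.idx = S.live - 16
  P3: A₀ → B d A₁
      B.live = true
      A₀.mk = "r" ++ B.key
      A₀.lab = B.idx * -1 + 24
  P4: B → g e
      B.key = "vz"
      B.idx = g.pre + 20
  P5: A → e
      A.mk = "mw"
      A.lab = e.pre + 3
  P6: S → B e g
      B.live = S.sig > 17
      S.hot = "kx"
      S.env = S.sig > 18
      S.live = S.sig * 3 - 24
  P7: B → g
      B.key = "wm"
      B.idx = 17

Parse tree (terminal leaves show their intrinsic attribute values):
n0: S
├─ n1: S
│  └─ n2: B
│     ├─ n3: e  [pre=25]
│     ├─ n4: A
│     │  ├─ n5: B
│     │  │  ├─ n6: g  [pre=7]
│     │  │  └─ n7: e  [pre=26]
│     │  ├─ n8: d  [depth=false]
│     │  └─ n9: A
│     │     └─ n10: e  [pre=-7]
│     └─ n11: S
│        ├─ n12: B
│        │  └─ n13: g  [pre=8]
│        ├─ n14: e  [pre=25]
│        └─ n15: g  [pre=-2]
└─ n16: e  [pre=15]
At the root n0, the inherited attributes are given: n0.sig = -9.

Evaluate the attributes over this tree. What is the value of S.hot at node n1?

1. n0.sig = -9  [given at root]
2. n1.sig = -8  [S₀.sig + 1]
3. n2.live = false  [S.sig > -8]
4. n3.pre = 25  [terminal]
5. n5.live = true  [true]
6. n6.pre = 7  [terminal]
7. n7.pre = 26  [terminal]
8. n5.key = "vz"  ["vz"]
9. n5.idx = 27  [g.pre + 20]
10. n8.depth = false  [terminal]
11. n10.pre = -7  [terminal]
12. n9.mk = "mw"  ["mw"]
13. n9.lab = -4  [e.pre + 3]
14. n4.mk = "rvz"  ["r" ++ B.key]
15. n4.lab = -3  [B.idx * -1 + 24]
16. n11.sig = 18  [e.pre + A.lab - 4]
17. n12.live = true  [S.sig > 17]
18. n13.pre = 8  [terminal]
19. n12.key = "wm"  ["wm"]
20. n12.idx = 17  [17]
21. n14.pre = 25  [terminal]
22. n15.pre = -2  [terminal]
23. n11.hot = "kx"  ["kx"]
24. n11.env = false  [S.sig > 18]
25. n11.live = 30  [S.sig * 3 - 24]
26. n2.key = "k"  [if S.env then S.hot else "k"]
27. n2.idx = 14  [S.live - 16]
28. n1.hot = "kw"  [B.key ++ "w"]
29. n1.env = true  [S.sig > -9]
30. n1.live = 28  [S.sig * 3 + 52]
31. n16.pre = 15  [terminal]
32. n0.hot = "kwp"  [S₁.hot ++ "p"]
33. n0.env = true  [S₁.env == true]
34. n0.live = -8  [S₀.sig + 1]

"kw"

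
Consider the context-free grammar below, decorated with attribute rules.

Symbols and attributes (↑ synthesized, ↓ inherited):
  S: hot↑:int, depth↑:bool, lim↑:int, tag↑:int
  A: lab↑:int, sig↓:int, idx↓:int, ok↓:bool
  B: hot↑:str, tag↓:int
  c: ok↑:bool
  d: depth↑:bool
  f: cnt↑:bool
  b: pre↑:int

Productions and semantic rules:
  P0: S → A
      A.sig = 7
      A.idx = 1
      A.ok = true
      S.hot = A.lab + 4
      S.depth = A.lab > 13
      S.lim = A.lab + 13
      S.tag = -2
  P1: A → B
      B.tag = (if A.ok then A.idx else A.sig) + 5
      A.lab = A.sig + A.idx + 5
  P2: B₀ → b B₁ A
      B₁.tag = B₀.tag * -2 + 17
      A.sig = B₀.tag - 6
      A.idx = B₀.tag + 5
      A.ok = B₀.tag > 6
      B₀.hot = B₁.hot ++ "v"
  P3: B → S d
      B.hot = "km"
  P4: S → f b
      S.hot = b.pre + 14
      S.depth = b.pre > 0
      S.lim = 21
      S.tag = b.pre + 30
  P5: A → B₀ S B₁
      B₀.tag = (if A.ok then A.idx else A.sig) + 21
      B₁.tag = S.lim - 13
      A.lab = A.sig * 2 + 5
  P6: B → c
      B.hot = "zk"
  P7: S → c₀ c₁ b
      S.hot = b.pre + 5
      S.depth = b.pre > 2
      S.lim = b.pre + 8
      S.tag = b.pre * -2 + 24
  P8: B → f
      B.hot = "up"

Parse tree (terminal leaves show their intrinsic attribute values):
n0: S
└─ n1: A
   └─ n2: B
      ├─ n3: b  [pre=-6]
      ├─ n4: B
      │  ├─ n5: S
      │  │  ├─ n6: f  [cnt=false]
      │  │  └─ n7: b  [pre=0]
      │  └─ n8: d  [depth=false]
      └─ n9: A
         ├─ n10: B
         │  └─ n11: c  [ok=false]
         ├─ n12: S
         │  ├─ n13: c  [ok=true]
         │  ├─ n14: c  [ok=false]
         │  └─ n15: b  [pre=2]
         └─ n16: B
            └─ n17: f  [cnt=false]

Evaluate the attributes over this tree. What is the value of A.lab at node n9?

1. n1.sig = 7  [7]
2. n1.idx = 1  [1]
3. n1.ok = true  [true]
4. n2.tag = 6  [(if A.ok then A.idx else A.sig) + 5]
5. n3.pre = -6  [terminal]
6. n4.tag = 5  [B₀.tag * -2 + 17]
7. n6.cnt = false  [terminal]
8. n7.pre = 0  [terminal]
9. n5.hot = 14  [b.pre + 14]
10. n5.depth = false  [b.pre > 0]
11. n5.lim = 21  [21]
12. n5.tag = 30  [b.pre + 30]
13. n8.depth = false  [terminal]
14. n4.hot = "km"  ["km"]
15. n9.sig = 0  [B₀.tag - 6]
16. n9.idx = 11  [B₀.tag + 5]
17. n9.ok = false  [B₀.tag > 6]
18. n10.tag = 21  [(if A.ok then A.idx else A.sig) + 21]
19. n11.ok = false  [terminal]
20. n10.hot = "zk"  ["zk"]
21. n13.ok = true  [terminal]
22. n14.ok = false  [terminal]
23. n15.pre = 2  [terminal]
24. n12.hot = 7  [b.pre + 5]
25. n12.depth = false  [b.pre > 2]
26. n12.lim = 10  [b.pre + 8]
27. n12.tag = 20  [b.pre * -2 + 24]
28. n16.tag = -3  [S.lim - 13]
29. n17.cnt = false  [terminal]
30. n16.hot = "up"  ["up"]
31. n9.lab = 5  [A.sig * 2 + 5]
32. n2.hot = "kmv"  [B₁.hot ++ "v"]
33. n1.lab = 13  [A.sig + A.idx + 5]
34. n0.hot = 17  [A.lab + 4]
35. n0.depth = false  [A.lab > 13]
36. n0.lim = 26  [A.lab + 13]
37. n0.tag = -2  [-2]

5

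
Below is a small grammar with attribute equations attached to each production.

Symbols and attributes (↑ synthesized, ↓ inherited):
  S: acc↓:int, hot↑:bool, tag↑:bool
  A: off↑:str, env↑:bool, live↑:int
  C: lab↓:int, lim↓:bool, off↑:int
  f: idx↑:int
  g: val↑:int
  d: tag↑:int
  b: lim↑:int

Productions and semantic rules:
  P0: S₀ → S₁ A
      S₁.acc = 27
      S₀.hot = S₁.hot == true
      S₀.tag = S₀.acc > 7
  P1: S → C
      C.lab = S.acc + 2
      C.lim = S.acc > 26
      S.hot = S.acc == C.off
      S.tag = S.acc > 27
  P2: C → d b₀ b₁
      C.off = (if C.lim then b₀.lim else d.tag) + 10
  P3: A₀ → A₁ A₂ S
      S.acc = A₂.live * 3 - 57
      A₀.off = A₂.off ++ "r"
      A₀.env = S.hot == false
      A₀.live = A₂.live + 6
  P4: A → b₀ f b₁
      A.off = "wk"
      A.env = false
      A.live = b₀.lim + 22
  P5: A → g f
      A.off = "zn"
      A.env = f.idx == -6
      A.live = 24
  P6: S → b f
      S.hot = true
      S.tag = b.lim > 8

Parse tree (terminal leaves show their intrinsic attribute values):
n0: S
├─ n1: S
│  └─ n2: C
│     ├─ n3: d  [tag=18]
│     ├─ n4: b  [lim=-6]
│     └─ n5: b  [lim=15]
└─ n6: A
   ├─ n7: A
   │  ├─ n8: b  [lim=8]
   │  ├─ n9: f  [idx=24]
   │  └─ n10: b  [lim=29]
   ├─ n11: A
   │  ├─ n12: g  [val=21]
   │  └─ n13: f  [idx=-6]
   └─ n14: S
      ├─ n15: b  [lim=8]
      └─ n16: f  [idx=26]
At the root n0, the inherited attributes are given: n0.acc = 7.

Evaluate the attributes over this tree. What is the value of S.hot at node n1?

false

1. n0.acc = 7  [given at root]
2. n1.acc = 27  [27]
3. n2.lab = 29  [S.acc + 2]
4. n2.lim = true  [S.acc > 26]
5. n3.tag = 18  [terminal]
6. n4.lim = -6  [terminal]
7. n5.lim = 15  [terminal]
8. n2.off = 4  [(if C.lim then b₀.lim else d.tag) + 10]
9. n1.hot = false  [S.acc == C.off]
10. n1.tag = false  [S.acc > 27]
11. n8.lim = 8  [terminal]
12. n9.idx = 24  [terminal]
13. n10.lim = 29  [terminal]
14. n7.off = "wk"  ["wk"]
15. n7.env = false  [false]
16. n7.live = 30  [b₀.lim + 22]
17. n12.val = 21  [terminal]
18. n13.idx = -6  [terminal]
19. n11.off = "zn"  ["zn"]
20. n11.env = true  [f.idx == -6]
21. n11.live = 24  [24]
22. n14.acc = 15  [A₂.live * 3 - 57]
23. n15.lim = 8  [terminal]
24. n16.idx = 26  [terminal]
25. n14.hot = true  [true]
26. n14.tag = false  [b.lim > 8]
27. n6.off = "znr"  [A₂.off ++ "r"]
28. n6.env = false  [S.hot == false]
29. n6.live = 30  [A₂.live + 6]
30. n0.hot = false  [S₁.hot == true]
31. n0.tag = false  [S₀.acc > 7]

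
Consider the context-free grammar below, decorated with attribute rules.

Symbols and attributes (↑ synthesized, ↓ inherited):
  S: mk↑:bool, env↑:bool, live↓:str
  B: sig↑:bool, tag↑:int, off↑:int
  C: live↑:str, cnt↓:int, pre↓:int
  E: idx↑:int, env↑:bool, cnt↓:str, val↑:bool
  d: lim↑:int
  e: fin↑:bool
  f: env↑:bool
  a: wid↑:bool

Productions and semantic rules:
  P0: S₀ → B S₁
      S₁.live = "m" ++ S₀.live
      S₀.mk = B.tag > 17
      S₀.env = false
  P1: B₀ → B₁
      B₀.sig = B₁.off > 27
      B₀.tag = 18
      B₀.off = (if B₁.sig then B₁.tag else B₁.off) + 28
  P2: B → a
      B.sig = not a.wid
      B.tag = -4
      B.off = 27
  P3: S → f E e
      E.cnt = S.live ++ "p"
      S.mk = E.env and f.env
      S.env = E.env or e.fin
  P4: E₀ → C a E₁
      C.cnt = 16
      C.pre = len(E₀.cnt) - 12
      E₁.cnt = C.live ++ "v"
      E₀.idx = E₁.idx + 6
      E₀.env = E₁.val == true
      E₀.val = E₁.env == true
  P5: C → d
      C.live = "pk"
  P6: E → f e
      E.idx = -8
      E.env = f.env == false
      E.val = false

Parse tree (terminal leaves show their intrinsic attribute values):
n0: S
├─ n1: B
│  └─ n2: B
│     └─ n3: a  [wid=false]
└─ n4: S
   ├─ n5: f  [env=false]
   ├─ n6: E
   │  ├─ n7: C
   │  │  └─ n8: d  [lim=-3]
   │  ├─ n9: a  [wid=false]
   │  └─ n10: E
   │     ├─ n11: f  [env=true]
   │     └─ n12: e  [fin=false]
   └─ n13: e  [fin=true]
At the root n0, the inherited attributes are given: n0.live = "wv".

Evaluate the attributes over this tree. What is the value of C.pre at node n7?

-8

1. n0.live = "wv"  [given at root]
2. n3.wid = false  [terminal]
3. n2.sig = true  [not a.wid]
4. n2.tag = -4  [-4]
5. n2.off = 27  [27]
6. n1.sig = false  [B₁.off > 27]
7. n1.tag = 18  [18]
8. n1.off = 24  [(if B₁.sig then B₁.tag else B₁.off) + 28]
9. n4.live = "mwv"  ["m" ++ S₀.live]
10. n5.env = false  [terminal]
11. n6.cnt = "mwvp"  [S.live ++ "p"]
12. n7.cnt = 16  [16]
13. n7.pre = -8  [len(E₀.cnt) - 12]
14. n8.lim = -3  [terminal]
15. n7.live = "pk"  ["pk"]
16. n9.wid = false  [terminal]
17. n10.cnt = "pkv"  [C.live ++ "v"]
18. n11.env = true  [terminal]
19. n12.fin = false  [terminal]
20. n10.idx = -8  [-8]
21. n10.env = false  [f.env == false]
22. n10.val = false  [false]
23. n6.idx = -2  [E₁.idx + 6]
24. n6.env = false  [E₁.val == true]
25. n6.val = false  [E₁.env == true]
26. n13.fin = true  [terminal]
27. n4.mk = false  [E.env and f.env]
28. n4.env = true  [E.env or e.fin]
29. n0.mk = true  [B.tag > 17]
30. n0.env = false  [false]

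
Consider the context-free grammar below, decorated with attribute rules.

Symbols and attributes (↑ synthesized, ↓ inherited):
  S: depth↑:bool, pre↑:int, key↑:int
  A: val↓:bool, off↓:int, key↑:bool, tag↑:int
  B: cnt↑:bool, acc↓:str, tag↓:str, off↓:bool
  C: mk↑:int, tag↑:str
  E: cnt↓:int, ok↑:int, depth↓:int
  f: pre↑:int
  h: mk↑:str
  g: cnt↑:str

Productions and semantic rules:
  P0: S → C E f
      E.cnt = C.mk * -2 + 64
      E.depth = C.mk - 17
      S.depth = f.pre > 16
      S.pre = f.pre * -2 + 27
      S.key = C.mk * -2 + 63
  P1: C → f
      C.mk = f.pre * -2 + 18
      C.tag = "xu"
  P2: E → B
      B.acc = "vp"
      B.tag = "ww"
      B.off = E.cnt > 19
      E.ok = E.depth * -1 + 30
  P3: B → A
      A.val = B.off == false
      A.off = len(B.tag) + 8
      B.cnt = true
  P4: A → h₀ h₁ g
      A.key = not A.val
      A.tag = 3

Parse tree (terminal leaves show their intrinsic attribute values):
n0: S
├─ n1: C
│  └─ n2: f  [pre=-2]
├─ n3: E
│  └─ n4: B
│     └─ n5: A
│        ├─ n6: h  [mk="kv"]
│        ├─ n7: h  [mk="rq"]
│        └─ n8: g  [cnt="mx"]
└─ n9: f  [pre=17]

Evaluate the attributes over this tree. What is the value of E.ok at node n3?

1. n2.pre = -2  [terminal]
2. n1.mk = 22  [f.pre * -2 + 18]
3. n1.tag = "xu"  ["xu"]
4. n3.cnt = 20  [C.mk * -2 + 64]
5. n3.depth = 5  [C.mk - 17]
6. n4.acc = "vp"  ["vp"]
7. n4.tag = "ww"  ["ww"]
8. n4.off = true  [E.cnt > 19]
9. n5.val = false  [B.off == false]
10. n5.off = 10  [len(B.tag) + 8]
11. n6.mk = "kv"  [terminal]
12. n7.mk = "rq"  [terminal]
13. n8.cnt = "mx"  [terminal]
14. n5.key = true  [not A.val]
15. n5.tag = 3  [3]
16. n4.cnt = true  [true]
17. n3.ok = 25  [E.depth * -1 + 30]
18. n9.pre = 17  [terminal]
19. n0.depth = true  [f.pre > 16]
20. n0.pre = -7  [f.pre * -2 + 27]
21. n0.key = 19  [C.mk * -2 + 63]

25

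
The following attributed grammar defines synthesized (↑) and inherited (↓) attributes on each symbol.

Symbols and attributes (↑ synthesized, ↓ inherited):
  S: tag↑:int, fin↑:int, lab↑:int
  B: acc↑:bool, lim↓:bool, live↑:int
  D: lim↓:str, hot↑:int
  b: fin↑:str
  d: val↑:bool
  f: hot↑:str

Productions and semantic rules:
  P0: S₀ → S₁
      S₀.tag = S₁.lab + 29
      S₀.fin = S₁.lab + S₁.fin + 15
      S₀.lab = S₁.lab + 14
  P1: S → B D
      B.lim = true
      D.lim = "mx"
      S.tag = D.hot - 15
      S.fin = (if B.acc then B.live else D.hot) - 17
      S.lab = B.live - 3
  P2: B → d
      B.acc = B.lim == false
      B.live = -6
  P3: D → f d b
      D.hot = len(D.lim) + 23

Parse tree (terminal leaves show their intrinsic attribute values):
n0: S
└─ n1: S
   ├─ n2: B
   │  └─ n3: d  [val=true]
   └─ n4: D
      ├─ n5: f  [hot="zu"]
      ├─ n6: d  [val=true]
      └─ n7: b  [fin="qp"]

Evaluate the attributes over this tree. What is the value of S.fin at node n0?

1. n2.lim = true  [true]
2. n3.val = true  [terminal]
3. n2.acc = false  [B.lim == false]
4. n2.live = -6  [-6]
5. n4.lim = "mx"  ["mx"]
6. n5.hot = "zu"  [terminal]
7. n6.val = true  [terminal]
8. n7.fin = "qp"  [terminal]
9. n4.hot = 25  [len(D.lim) + 23]
10. n1.tag = 10  [D.hot - 15]
11. n1.fin = 8  [(if B.acc then B.live else D.hot) - 17]
12. n1.lab = -9  [B.live - 3]
13. n0.tag = 20  [S₁.lab + 29]
14. n0.fin = 14  [S₁.lab + S₁.fin + 15]
15. n0.lab = 5  [S₁.lab + 14]

14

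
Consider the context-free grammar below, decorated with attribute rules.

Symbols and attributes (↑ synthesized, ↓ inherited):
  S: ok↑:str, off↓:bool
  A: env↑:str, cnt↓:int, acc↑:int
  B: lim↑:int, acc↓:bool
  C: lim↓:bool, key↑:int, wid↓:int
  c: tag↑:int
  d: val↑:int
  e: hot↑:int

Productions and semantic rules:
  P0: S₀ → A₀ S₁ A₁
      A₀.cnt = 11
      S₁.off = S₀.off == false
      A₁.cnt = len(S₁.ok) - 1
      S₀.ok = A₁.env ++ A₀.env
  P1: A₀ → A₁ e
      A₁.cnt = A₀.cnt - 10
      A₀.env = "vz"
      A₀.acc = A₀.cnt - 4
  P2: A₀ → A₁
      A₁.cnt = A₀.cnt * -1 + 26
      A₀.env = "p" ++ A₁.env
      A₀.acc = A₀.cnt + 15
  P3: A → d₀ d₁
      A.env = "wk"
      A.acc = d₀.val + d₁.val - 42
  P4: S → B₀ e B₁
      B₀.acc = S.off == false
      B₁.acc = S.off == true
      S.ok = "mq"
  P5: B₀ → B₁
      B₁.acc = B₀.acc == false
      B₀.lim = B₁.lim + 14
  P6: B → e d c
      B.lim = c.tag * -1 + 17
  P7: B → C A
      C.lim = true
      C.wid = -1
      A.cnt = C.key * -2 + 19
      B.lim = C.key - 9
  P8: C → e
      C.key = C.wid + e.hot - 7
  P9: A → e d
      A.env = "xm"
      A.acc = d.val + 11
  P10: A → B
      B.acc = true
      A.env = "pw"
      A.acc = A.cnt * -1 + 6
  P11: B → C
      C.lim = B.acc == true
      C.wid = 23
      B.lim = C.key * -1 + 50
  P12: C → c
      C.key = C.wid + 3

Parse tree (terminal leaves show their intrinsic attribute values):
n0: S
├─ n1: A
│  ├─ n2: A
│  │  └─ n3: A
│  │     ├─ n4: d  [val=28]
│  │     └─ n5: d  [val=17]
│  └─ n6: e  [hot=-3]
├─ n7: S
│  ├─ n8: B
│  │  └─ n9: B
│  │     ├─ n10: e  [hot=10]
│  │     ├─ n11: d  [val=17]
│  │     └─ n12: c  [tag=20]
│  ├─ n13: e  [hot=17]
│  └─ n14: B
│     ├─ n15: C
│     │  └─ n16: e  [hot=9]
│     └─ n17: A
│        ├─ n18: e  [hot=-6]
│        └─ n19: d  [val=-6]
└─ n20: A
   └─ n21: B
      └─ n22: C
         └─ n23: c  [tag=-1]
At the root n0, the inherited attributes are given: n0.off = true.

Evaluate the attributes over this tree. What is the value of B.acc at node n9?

1. n0.off = true  [given at root]
2. n1.cnt = 11  [11]
3. n2.cnt = 1  [A₀.cnt - 10]
4. n3.cnt = 25  [A₀.cnt * -1 + 26]
5. n4.val = 28  [terminal]
6. n5.val = 17  [terminal]
7. n3.env = "wk"  ["wk"]
8. n3.acc = 3  [d₀.val + d₁.val - 42]
9. n2.env = "pwk"  ["p" ++ A₁.env]
10. n2.acc = 16  [A₀.cnt + 15]
11. n6.hot = -3  [terminal]
12. n1.env = "vz"  ["vz"]
13. n1.acc = 7  [A₀.cnt - 4]
14. n7.off = false  [S₀.off == false]
15. n8.acc = true  [S.off == false]
16. n9.acc = false  [B₀.acc == false]
17. n10.hot = 10  [terminal]
18. n11.val = 17  [terminal]
19. n12.tag = 20  [terminal]
20. n9.lim = -3  [c.tag * -1 + 17]
21. n8.lim = 11  [B₁.lim + 14]
22. n13.hot = 17  [terminal]
23. n14.acc = false  [S.off == true]
24. n15.lim = true  [true]
25. n15.wid = -1  [-1]
26. n16.hot = 9  [terminal]
27. n15.key = 1  [C.wid + e.hot - 7]
28. n17.cnt = 17  [C.key * -2 + 19]
29. n18.hot = -6  [terminal]
30. n19.val = -6  [terminal]
31. n17.env = "xm"  ["xm"]
32. n17.acc = 5  [d.val + 11]
33. n14.lim = -8  [C.key - 9]
34. n7.ok = "mq"  ["mq"]
35. n20.cnt = 1  [len(S₁.ok) - 1]
36. n21.acc = true  [true]
37. n22.lim = true  [B.acc == true]
38. n22.wid = 23  [23]
39. n23.tag = -1  [terminal]
40. n22.key = 26  [C.wid + 3]
41. n21.lim = 24  [C.key * -1 + 50]
42. n20.env = "pw"  ["pw"]
43. n20.acc = 5  [A.cnt * -1 + 6]
44. n0.ok = "pwvz"  [A₁.env ++ A₀.env]

false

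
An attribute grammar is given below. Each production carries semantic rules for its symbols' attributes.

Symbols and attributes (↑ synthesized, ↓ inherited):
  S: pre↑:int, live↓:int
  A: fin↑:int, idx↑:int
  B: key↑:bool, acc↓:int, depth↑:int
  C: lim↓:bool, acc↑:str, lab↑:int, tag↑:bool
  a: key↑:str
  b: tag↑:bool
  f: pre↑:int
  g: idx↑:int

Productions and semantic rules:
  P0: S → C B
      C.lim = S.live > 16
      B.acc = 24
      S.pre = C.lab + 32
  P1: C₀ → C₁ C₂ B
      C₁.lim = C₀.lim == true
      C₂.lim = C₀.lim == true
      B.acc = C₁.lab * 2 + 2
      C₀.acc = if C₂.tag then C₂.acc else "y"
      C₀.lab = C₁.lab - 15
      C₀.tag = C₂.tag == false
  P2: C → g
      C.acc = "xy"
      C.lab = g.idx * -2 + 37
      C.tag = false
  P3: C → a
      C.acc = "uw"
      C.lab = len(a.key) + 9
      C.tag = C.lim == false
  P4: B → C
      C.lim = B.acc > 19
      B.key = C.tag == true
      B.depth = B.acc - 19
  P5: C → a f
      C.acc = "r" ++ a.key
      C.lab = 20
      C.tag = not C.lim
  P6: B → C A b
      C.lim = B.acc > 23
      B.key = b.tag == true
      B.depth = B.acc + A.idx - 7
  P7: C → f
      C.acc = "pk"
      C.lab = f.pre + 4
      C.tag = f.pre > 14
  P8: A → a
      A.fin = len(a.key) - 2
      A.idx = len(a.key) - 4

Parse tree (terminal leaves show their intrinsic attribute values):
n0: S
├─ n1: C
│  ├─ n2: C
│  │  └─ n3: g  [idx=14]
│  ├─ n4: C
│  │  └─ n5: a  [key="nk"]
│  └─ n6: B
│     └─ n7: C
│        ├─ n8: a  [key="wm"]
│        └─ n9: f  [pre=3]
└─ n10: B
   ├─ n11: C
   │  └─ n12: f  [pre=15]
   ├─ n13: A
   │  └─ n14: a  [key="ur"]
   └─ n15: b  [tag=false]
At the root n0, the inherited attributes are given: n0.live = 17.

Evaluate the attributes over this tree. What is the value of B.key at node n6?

1. n0.live = 17  [given at root]
2. n1.lim = true  [S.live > 16]
3. n2.lim = true  [C₀.lim == true]
4. n3.idx = 14  [terminal]
5. n2.acc = "xy"  ["xy"]
6. n2.lab = 9  [g.idx * -2 + 37]
7. n2.tag = false  [false]
8. n4.lim = true  [C₀.lim == true]
9. n5.key = "nk"  [terminal]
10. n4.acc = "uw"  ["uw"]
11. n4.lab = 11  [len(a.key) + 9]
12. n4.tag = false  [C.lim == false]
13. n6.acc = 20  [C₁.lab * 2 + 2]
14. n7.lim = true  [B.acc > 19]
15. n8.key = "wm"  [terminal]
16. n9.pre = 3  [terminal]
17. n7.acc = "rwm"  ["r" ++ a.key]
18. n7.lab = 20  [20]
19. n7.tag = false  [not C.lim]
20. n6.key = false  [C.tag == true]
21. n6.depth = 1  [B.acc - 19]
22. n1.acc = "y"  [if C₂.tag then C₂.acc else "y"]
23. n1.lab = -6  [C₁.lab - 15]
24. n1.tag = true  [C₂.tag == false]
25. n10.acc = 24  [24]
26. n11.lim = true  [B.acc > 23]
27. n12.pre = 15  [terminal]
28. n11.acc = "pk"  ["pk"]
29. n11.lab = 19  [f.pre + 4]
30. n11.tag = true  [f.pre > 14]
31. n14.key = "ur"  [terminal]
32. n13.fin = 0  [len(a.key) - 2]
33. n13.idx = -2  [len(a.key) - 4]
34. n15.tag = false  [terminal]
35. n10.key = false  [b.tag == true]
36. n10.depth = 15  [B.acc + A.idx - 7]
37. n0.pre = 26  [C.lab + 32]

false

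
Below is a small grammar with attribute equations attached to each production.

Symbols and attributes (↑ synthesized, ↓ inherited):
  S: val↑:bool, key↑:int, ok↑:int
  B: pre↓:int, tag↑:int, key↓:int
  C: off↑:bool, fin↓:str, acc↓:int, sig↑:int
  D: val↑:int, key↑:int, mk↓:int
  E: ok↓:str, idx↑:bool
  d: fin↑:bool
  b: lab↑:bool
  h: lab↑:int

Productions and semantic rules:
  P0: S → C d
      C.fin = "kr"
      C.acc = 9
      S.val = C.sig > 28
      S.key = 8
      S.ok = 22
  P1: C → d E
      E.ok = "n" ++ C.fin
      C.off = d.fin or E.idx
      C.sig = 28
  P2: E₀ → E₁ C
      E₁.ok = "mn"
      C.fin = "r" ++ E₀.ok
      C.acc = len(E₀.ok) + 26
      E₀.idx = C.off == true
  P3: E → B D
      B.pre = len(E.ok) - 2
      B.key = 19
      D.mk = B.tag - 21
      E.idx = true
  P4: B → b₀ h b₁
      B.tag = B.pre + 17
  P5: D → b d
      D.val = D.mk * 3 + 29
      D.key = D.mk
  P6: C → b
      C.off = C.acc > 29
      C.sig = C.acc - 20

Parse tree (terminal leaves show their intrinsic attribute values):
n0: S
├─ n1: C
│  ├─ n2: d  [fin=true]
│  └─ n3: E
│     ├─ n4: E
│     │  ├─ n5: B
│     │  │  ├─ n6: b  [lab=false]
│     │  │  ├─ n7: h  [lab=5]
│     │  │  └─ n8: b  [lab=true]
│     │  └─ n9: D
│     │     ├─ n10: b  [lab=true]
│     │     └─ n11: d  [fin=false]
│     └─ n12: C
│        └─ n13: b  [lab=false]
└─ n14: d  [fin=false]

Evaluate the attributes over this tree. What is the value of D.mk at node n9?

-4

1. n1.fin = "kr"  ["kr"]
2. n1.acc = 9  [9]
3. n2.fin = true  [terminal]
4. n3.ok = "nkr"  ["n" ++ C.fin]
5. n4.ok = "mn"  ["mn"]
6. n5.pre = 0  [len(E.ok) - 2]
7. n5.key = 19  [19]
8. n6.lab = false  [terminal]
9. n7.lab = 5  [terminal]
10. n8.lab = true  [terminal]
11. n5.tag = 17  [B.pre + 17]
12. n9.mk = -4  [B.tag - 21]
13. n10.lab = true  [terminal]
14. n11.fin = false  [terminal]
15. n9.val = 17  [D.mk * 3 + 29]
16. n9.key = -4  [D.mk]
17. n4.idx = true  [true]
18. n12.fin = "rnkr"  ["r" ++ E₀.ok]
19. n12.acc = 29  [len(E₀.ok) + 26]
20. n13.lab = false  [terminal]
21. n12.off = false  [C.acc > 29]
22. n12.sig = 9  [C.acc - 20]
23. n3.idx = false  [C.off == true]
24. n1.off = true  [d.fin or E.idx]
25. n1.sig = 28  [28]
26. n14.fin = false  [terminal]
27. n0.val = false  [C.sig > 28]
28. n0.key = 8  [8]
29. n0.ok = 22  [22]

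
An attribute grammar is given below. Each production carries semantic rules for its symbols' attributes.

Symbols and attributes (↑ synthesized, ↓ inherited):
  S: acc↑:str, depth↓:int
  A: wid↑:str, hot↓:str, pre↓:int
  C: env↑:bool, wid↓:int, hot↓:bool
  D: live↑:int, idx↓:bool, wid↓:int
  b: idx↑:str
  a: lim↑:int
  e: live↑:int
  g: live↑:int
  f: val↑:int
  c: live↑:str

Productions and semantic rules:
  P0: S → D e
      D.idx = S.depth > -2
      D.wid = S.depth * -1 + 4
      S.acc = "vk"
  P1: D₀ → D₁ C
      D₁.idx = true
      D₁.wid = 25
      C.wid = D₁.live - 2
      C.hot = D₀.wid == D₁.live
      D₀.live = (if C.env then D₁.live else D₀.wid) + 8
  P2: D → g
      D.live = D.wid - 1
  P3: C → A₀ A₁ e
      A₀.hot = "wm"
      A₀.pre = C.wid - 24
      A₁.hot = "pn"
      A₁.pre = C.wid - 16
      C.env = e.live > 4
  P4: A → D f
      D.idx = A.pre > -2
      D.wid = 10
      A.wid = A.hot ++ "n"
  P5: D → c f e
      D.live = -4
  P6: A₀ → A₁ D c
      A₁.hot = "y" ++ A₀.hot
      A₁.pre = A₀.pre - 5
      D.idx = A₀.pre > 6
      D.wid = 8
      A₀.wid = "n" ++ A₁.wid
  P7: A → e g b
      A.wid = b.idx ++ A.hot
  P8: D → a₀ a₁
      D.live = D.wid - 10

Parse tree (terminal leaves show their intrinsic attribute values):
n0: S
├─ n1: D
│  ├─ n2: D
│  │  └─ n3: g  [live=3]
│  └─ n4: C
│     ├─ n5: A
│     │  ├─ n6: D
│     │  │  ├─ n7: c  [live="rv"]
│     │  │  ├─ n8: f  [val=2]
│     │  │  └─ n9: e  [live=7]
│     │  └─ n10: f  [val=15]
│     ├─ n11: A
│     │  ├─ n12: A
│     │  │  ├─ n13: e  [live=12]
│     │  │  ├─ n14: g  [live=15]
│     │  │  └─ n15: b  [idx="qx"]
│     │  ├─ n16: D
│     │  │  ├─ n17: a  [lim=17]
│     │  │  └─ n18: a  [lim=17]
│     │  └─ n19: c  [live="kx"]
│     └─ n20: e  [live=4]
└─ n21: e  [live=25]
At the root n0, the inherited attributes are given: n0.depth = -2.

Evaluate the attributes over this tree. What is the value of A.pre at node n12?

1. n0.depth = -2  [given at root]
2. n1.idx = false  [S.depth > -2]
3. n1.wid = 6  [S.depth * -1 + 4]
4. n2.idx = true  [true]
5. n2.wid = 25  [25]
6. n3.live = 3  [terminal]
7. n2.live = 24  [D.wid - 1]
8. n4.wid = 22  [D₁.live - 2]
9. n4.hot = false  [D₀.wid == D₁.live]
10. n5.hot = "wm"  ["wm"]
11. n5.pre = -2  [C.wid - 24]
12. n6.idx = false  [A.pre > -2]
13. n6.wid = 10  [10]
14. n7.live = "rv"  [terminal]
15. n8.val = 2  [terminal]
16. n9.live = 7  [terminal]
17. n6.live = -4  [-4]
18. n10.val = 15  [terminal]
19. n5.wid = "wmn"  [A.hot ++ "n"]
20. n11.hot = "pn"  ["pn"]
21. n11.pre = 6  [C.wid - 16]
22. n12.hot = "ypn"  ["y" ++ A₀.hot]
23. n12.pre = 1  [A₀.pre - 5]
24. n13.live = 12  [terminal]
25. n14.live = 15  [terminal]
26. n15.idx = "qx"  [terminal]
27. n12.wid = "qxypn"  [b.idx ++ A.hot]
28. n16.idx = false  [A₀.pre > 6]
29. n16.wid = 8  [8]
30. n17.lim = 17  [terminal]
31. n18.lim = 17  [terminal]
32. n16.live = -2  [D.wid - 10]
33. n19.live = "kx"  [terminal]
34. n11.wid = "nqxypn"  ["n" ++ A₁.wid]
35. n20.live = 4  [terminal]
36. n4.env = false  [e.live > 4]
37. n1.live = 14  [(if C.env then D₁.live else D₀.wid) + 8]
38. n21.live = 25  [terminal]
39. n0.acc = "vk"  ["vk"]

1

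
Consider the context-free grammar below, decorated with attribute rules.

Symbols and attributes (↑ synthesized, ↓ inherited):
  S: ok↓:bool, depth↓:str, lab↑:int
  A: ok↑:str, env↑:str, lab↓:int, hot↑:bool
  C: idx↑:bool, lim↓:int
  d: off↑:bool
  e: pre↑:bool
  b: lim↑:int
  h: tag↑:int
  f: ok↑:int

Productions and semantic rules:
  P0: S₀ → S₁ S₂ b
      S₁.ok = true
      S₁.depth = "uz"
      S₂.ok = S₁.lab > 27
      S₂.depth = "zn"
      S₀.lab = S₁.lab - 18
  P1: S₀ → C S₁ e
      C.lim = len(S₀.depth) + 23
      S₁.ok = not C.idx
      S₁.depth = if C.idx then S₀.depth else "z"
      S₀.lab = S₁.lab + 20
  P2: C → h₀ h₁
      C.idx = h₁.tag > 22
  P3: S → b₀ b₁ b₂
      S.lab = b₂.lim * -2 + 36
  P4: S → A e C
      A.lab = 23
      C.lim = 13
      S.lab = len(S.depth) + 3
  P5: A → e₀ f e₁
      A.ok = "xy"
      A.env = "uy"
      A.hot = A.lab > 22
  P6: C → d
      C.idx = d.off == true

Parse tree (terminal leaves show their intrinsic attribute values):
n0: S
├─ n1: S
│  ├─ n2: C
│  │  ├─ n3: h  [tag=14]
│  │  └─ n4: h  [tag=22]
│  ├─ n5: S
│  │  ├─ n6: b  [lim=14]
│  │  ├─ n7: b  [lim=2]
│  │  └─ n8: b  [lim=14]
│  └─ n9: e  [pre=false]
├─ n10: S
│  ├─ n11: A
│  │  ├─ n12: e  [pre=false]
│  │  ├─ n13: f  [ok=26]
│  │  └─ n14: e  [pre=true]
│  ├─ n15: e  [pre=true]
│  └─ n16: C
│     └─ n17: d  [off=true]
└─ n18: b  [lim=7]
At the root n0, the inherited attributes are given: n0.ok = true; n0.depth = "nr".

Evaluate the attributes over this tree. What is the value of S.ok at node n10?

1. n0.ok = true  [given at root]
2. n0.depth = "nr"  [given at root]
3. n1.ok = true  [true]
4. n1.depth = "uz"  ["uz"]
5. n2.lim = 25  [len(S₀.depth) + 23]
6. n3.tag = 14  [terminal]
7. n4.tag = 22  [terminal]
8. n2.idx = false  [h₁.tag > 22]
9. n5.ok = true  [not C.idx]
10. n5.depth = "z"  [if C.idx then S₀.depth else "z"]
11. n6.lim = 14  [terminal]
12. n7.lim = 2  [terminal]
13. n8.lim = 14  [terminal]
14. n5.lab = 8  [b₂.lim * -2 + 36]
15. n9.pre = false  [terminal]
16. n1.lab = 28  [S₁.lab + 20]
17. n10.ok = true  [S₁.lab > 27]
18. n10.depth = "zn"  ["zn"]
19. n11.lab = 23  [23]
20. n12.pre = false  [terminal]
21. n13.ok = 26  [terminal]
22. n14.pre = true  [terminal]
23. n11.ok = "xy"  ["xy"]
24. n11.env = "uy"  ["uy"]
25. n11.hot = true  [A.lab > 22]
26. n15.pre = true  [terminal]
27. n16.lim = 13  [13]
28. n17.off = true  [terminal]
29. n16.idx = true  [d.off == true]
30. n10.lab = 5  [len(S.depth) + 3]
31. n18.lim = 7  [terminal]
32. n0.lab = 10  [S₁.lab - 18]

true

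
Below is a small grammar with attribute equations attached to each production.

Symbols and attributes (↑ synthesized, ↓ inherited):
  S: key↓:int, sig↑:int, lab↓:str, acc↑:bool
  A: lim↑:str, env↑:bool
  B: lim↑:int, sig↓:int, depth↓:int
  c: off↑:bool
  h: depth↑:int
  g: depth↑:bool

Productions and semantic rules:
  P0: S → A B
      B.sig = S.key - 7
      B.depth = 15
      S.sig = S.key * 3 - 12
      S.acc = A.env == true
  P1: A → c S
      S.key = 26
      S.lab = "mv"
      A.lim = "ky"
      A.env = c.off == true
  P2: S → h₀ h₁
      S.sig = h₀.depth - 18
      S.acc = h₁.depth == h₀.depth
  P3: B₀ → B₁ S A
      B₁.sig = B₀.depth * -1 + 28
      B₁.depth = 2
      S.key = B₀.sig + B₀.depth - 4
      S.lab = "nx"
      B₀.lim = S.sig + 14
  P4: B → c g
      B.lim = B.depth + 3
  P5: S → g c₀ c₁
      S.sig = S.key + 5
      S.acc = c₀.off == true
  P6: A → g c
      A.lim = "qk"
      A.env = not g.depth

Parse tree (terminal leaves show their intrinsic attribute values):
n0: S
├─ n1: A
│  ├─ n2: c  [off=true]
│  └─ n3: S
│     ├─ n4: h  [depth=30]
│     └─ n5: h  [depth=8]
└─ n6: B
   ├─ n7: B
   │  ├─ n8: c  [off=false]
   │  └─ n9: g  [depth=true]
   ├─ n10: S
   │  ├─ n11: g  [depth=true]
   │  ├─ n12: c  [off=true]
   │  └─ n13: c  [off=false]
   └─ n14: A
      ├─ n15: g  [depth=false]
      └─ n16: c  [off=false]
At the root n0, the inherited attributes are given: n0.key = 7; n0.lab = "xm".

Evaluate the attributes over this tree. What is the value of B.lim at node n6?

1. n0.key = 7  [given at root]
2. n0.lab = "xm"  [given at root]
3. n2.off = true  [terminal]
4. n3.key = 26  [26]
5. n3.lab = "mv"  ["mv"]
6. n4.depth = 30  [terminal]
7. n5.depth = 8  [terminal]
8. n3.sig = 12  [h₀.depth - 18]
9. n3.acc = false  [h₁.depth == h₀.depth]
10. n1.lim = "ky"  ["ky"]
11. n1.env = true  [c.off == true]
12. n6.sig = 0  [S.key - 7]
13. n6.depth = 15  [15]
14. n7.sig = 13  [B₀.depth * -1 + 28]
15. n7.depth = 2  [2]
16. n8.off = false  [terminal]
17. n9.depth = true  [terminal]
18. n7.lim = 5  [B.depth + 3]
19. n10.key = 11  [B₀.sig + B₀.depth - 4]
20. n10.lab = "nx"  ["nx"]
21. n11.depth = true  [terminal]
22. n12.off = true  [terminal]
23. n13.off = false  [terminal]
24. n10.sig = 16  [S.key + 5]
25. n10.acc = true  [c₀.off == true]
26. n15.depth = false  [terminal]
27. n16.off = false  [terminal]
28. n14.lim = "qk"  ["qk"]
29. n14.env = true  [not g.depth]
30. n6.lim = 30  [S.sig + 14]
31. n0.sig = 9  [S.key * 3 - 12]
32. n0.acc = true  [A.env == true]

30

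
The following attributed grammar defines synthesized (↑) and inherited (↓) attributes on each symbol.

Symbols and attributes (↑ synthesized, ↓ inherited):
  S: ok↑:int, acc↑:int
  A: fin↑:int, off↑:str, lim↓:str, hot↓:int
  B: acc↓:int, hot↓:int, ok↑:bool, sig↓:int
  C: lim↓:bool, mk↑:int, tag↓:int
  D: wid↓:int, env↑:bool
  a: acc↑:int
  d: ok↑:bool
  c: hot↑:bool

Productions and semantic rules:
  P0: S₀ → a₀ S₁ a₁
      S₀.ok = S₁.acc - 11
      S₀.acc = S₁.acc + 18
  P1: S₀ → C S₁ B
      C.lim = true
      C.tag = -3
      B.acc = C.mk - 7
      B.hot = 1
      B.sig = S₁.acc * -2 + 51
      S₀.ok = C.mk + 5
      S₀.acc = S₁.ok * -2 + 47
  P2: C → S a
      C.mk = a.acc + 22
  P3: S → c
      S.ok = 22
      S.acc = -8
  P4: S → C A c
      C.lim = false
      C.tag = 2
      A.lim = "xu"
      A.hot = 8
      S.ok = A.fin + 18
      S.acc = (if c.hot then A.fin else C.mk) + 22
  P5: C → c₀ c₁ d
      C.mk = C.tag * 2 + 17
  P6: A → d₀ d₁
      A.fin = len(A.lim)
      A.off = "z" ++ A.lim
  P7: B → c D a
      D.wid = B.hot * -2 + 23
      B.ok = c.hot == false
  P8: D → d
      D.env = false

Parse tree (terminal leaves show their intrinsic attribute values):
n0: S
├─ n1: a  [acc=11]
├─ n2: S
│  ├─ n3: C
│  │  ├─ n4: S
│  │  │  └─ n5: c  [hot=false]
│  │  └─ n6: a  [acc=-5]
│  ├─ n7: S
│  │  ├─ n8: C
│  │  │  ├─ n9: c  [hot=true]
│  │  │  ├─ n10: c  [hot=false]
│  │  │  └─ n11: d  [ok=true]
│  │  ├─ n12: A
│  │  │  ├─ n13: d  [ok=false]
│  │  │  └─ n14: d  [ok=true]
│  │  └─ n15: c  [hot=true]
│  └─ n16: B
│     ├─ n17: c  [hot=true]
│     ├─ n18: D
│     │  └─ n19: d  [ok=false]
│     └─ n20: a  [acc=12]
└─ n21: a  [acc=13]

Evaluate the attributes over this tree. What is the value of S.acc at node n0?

25

1. n1.acc = 11  [terminal]
2. n3.lim = true  [true]
3. n3.tag = -3  [-3]
4. n5.hot = false  [terminal]
5. n4.ok = 22  [22]
6. n4.acc = -8  [-8]
7. n6.acc = -5  [terminal]
8. n3.mk = 17  [a.acc + 22]
9. n8.lim = false  [false]
10. n8.tag = 2  [2]
11. n9.hot = true  [terminal]
12. n10.hot = false  [terminal]
13. n11.ok = true  [terminal]
14. n8.mk = 21  [C.tag * 2 + 17]
15. n12.lim = "xu"  ["xu"]
16. n12.hot = 8  [8]
17. n13.ok = false  [terminal]
18. n14.ok = true  [terminal]
19. n12.fin = 2  [len(A.lim)]
20. n12.off = "zxu"  ["z" ++ A.lim]
21. n15.hot = true  [terminal]
22. n7.ok = 20  [A.fin + 18]
23. n7.acc = 24  [(if c.hot then A.fin else C.mk) + 22]
24. n16.acc = 10  [C.mk - 7]
25. n16.hot = 1  [1]
26. n16.sig = 3  [S₁.acc * -2 + 51]
27. n17.hot = true  [terminal]
28. n18.wid = 21  [B.hot * -2 + 23]
29. n19.ok = false  [terminal]
30. n18.env = false  [false]
31. n20.acc = 12  [terminal]
32. n16.ok = false  [c.hot == false]
33. n2.ok = 22  [C.mk + 5]
34. n2.acc = 7  [S₁.ok * -2 + 47]
35. n21.acc = 13  [terminal]
36. n0.ok = -4  [S₁.acc - 11]
37. n0.acc = 25  [S₁.acc + 18]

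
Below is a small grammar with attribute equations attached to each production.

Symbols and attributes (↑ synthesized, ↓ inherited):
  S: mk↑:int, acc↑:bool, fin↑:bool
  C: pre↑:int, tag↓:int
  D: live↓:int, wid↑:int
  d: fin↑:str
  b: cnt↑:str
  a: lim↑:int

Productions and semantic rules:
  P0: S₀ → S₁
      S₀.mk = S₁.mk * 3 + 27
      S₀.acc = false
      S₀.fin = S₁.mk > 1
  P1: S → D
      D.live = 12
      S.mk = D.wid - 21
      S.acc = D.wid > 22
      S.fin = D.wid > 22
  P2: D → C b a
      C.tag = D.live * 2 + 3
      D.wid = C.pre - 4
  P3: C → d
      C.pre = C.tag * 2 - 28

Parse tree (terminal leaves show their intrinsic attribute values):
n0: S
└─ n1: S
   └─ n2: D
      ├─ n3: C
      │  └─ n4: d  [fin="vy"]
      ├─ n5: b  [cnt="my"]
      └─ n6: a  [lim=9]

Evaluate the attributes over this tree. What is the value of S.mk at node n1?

1

1. n2.live = 12  [12]
2. n3.tag = 27  [D.live * 2 + 3]
3. n4.fin = "vy"  [terminal]
4. n3.pre = 26  [C.tag * 2 - 28]
5. n5.cnt = "my"  [terminal]
6. n6.lim = 9  [terminal]
7. n2.wid = 22  [C.pre - 4]
8. n1.mk = 1  [D.wid - 21]
9. n1.acc = false  [D.wid > 22]
10. n1.fin = false  [D.wid > 22]
11. n0.mk = 30  [S₁.mk * 3 + 27]
12. n0.acc = false  [false]
13. n0.fin = false  [S₁.mk > 1]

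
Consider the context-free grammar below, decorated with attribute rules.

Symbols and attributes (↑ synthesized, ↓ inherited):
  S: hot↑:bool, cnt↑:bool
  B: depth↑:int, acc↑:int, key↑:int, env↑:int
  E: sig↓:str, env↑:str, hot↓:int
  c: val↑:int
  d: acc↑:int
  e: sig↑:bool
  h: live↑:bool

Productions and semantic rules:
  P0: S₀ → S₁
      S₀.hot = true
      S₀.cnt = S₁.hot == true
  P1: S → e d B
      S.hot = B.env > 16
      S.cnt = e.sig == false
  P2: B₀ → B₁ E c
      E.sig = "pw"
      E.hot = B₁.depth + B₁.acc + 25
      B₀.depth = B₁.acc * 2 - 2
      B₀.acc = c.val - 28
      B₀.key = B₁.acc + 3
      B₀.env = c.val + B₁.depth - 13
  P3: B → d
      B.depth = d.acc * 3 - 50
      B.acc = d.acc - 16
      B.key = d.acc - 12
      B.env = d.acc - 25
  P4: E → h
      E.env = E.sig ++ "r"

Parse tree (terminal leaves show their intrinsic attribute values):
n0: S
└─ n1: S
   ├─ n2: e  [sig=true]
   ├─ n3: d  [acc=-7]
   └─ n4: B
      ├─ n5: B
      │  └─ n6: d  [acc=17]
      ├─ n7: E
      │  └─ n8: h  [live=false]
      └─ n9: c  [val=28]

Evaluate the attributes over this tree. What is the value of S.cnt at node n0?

false

1. n2.sig = true  [terminal]
2. n3.acc = -7  [terminal]
3. n6.acc = 17  [terminal]
4. n5.depth = 1  [d.acc * 3 - 50]
5. n5.acc = 1  [d.acc - 16]
6. n5.key = 5  [d.acc - 12]
7. n5.env = -8  [d.acc - 25]
8. n7.sig = "pw"  ["pw"]
9. n7.hot = 27  [B₁.depth + B₁.acc + 25]
10. n8.live = false  [terminal]
11. n7.env = "pwr"  [E.sig ++ "r"]
12. n9.val = 28  [terminal]
13. n4.depth = 0  [B₁.acc * 2 - 2]
14. n4.acc = 0  [c.val - 28]
15. n4.key = 4  [B₁.acc + 3]
16. n4.env = 16  [c.val + B₁.depth - 13]
17. n1.hot = false  [B.env > 16]
18. n1.cnt = false  [e.sig == false]
19. n0.hot = true  [true]
20. n0.cnt = false  [S₁.hot == true]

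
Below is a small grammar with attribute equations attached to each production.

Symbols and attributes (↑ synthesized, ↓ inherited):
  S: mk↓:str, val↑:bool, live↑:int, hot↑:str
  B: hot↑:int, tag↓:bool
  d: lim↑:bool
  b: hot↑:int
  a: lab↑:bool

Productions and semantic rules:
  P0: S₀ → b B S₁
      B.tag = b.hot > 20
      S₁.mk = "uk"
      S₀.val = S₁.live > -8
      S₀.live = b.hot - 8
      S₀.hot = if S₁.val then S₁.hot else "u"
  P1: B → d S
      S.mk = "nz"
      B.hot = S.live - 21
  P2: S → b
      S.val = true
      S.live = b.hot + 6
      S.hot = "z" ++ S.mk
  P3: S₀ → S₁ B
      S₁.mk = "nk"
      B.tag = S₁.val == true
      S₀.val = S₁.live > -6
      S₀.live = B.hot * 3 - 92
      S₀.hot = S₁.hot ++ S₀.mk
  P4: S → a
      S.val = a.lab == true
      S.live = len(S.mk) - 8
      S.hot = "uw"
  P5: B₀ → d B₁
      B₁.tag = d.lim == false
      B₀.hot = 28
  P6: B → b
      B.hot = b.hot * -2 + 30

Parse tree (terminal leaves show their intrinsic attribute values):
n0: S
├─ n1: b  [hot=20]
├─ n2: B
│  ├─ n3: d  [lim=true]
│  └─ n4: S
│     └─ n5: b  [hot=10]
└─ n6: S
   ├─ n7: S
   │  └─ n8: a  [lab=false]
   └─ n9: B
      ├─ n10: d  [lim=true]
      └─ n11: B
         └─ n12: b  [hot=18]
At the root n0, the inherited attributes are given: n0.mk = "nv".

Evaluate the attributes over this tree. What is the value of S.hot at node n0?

1. n0.mk = "nv"  [given at root]
2. n1.hot = 20  [terminal]
3. n2.tag = false  [b.hot > 20]
4. n3.lim = true  [terminal]
5. n4.mk = "nz"  ["nz"]
6. n5.hot = 10  [terminal]
7. n4.val = true  [true]
8. n4.live = 16  [b.hot + 6]
9. n4.hot = "znz"  ["z" ++ S.mk]
10. n2.hot = -5  [S.live - 21]
11. n6.mk = "uk"  ["uk"]
12. n7.mk = "nk"  ["nk"]
13. n8.lab = false  [terminal]
14. n7.val = false  [a.lab == true]
15. n7.live = -6  [len(S.mk) - 8]
16. n7.hot = "uw"  ["uw"]
17. n9.tag = false  [S₁.val == true]
18. n10.lim = true  [terminal]
19. n11.tag = false  [d.lim == false]
20. n12.hot = 18  [terminal]
21. n11.hot = -6  [b.hot * -2 + 30]
22. n9.hot = 28  [28]
23. n6.val = false  [S₁.live > -6]
24. n6.live = -8  [B.hot * 3 - 92]
25. n6.hot = "uwuk"  [S₁.hot ++ S₀.mk]
26. n0.val = false  [S₁.live > -8]
27. n0.live = 12  [b.hot - 8]
28. n0.hot = "u"  [if S₁.val then S₁.hot else "u"]

"u"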